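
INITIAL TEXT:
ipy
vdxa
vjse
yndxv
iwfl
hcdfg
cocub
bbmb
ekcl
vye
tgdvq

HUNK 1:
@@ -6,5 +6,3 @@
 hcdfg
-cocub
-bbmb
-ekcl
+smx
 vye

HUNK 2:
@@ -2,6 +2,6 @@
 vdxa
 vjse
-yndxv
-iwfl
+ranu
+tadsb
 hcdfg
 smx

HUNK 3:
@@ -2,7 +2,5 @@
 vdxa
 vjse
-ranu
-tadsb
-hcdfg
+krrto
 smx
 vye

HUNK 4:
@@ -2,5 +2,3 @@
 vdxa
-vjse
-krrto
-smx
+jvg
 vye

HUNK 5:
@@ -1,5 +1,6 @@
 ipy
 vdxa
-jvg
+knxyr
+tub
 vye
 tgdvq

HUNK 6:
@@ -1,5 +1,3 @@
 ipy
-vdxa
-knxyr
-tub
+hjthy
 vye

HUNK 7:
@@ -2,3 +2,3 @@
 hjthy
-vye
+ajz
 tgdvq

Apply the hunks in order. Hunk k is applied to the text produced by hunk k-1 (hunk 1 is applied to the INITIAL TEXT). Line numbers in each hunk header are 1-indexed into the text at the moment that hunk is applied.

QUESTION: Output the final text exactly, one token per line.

Answer: ipy
hjthy
ajz
tgdvq

Derivation:
Hunk 1: at line 6 remove [cocub,bbmb,ekcl] add [smx] -> 9 lines: ipy vdxa vjse yndxv iwfl hcdfg smx vye tgdvq
Hunk 2: at line 2 remove [yndxv,iwfl] add [ranu,tadsb] -> 9 lines: ipy vdxa vjse ranu tadsb hcdfg smx vye tgdvq
Hunk 3: at line 2 remove [ranu,tadsb,hcdfg] add [krrto] -> 7 lines: ipy vdxa vjse krrto smx vye tgdvq
Hunk 4: at line 2 remove [vjse,krrto,smx] add [jvg] -> 5 lines: ipy vdxa jvg vye tgdvq
Hunk 5: at line 1 remove [jvg] add [knxyr,tub] -> 6 lines: ipy vdxa knxyr tub vye tgdvq
Hunk 6: at line 1 remove [vdxa,knxyr,tub] add [hjthy] -> 4 lines: ipy hjthy vye tgdvq
Hunk 7: at line 2 remove [vye] add [ajz] -> 4 lines: ipy hjthy ajz tgdvq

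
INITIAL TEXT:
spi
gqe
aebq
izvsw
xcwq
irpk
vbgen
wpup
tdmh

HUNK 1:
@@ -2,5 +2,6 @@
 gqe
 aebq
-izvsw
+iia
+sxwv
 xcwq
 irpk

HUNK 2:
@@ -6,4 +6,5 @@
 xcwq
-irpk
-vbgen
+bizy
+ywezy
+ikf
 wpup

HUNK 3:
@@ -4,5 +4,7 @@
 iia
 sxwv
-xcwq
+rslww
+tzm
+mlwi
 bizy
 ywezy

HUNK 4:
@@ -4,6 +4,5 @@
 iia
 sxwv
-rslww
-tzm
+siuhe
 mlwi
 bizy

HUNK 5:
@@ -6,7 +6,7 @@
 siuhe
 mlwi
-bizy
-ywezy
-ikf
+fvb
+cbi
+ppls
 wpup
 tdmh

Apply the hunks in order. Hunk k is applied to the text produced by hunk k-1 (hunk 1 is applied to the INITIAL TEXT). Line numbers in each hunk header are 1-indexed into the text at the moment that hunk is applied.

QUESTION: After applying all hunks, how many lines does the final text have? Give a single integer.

Answer: 12

Derivation:
Hunk 1: at line 2 remove [izvsw] add [iia,sxwv] -> 10 lines: spi gqe aebq iia sxwv xcwq irpk vbgen wpup tdmh
Hunk 2: at line 6 remove [irpk,vbgen] add [bizy,ywezy,ikf] -> 11 lines: spi gqe aebq iia sxwv xcwq bizy ywezy ikf wpup tdmh
Hunk 3: at line 4 remove [xcwq] add [rslww,tzm,mlwi] -> 13 lines: spi gqe aebq iia sxwv rslww tzm mlwi bizy ywezy ikf wpup tdmh
Hunk 4: at line 4 remove [rslww,tzm] add [siuhe] -> 12 lines: spi gqe aebq iia sxwv siuhe mlwi bizy ywezy ikf wpup tdmh
Hunk 5: at line 6 remove [bizy,ywezy,ikf] add [fvb,cbi,ppls] -> 12 lines: spi gqe aebq iia sxwv siuhe mlwi fvb cbi ppls wpup tdmh
Final line count: 12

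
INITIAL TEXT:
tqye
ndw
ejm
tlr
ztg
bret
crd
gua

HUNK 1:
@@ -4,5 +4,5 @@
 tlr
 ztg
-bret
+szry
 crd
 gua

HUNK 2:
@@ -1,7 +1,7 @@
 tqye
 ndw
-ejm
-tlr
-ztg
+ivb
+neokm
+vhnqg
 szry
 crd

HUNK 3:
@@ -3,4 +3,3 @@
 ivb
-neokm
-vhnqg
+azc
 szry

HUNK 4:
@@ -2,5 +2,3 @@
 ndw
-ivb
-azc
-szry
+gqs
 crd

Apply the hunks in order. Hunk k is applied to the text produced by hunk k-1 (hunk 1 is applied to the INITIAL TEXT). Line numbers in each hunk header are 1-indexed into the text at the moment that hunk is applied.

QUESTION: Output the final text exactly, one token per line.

Answer: tqye
ndw
gqs
crd
gua

Derivation:
Hunk 1: at line 4 remove [bret] add [szry] -> 8 lines: tqye ndw ejm tlr ztg szry crd gua
Hunk 2: at line 1 remove [ejm,tlr,ztg] add [ivb,neokm,vhnqg] -> 8 lines: tqye ndw ivb neokm vhnqg szry crd gua
Hunk 3: at line 3 remove [neokm,vhnqg] add [azc] -> 7 lines: tqye ndw ivb azc szry crd gua
Hunk 4: at line 2 remove [ivb,azc,szry] add [gqs] -> 5 lines: tqye ndw gqs crd gua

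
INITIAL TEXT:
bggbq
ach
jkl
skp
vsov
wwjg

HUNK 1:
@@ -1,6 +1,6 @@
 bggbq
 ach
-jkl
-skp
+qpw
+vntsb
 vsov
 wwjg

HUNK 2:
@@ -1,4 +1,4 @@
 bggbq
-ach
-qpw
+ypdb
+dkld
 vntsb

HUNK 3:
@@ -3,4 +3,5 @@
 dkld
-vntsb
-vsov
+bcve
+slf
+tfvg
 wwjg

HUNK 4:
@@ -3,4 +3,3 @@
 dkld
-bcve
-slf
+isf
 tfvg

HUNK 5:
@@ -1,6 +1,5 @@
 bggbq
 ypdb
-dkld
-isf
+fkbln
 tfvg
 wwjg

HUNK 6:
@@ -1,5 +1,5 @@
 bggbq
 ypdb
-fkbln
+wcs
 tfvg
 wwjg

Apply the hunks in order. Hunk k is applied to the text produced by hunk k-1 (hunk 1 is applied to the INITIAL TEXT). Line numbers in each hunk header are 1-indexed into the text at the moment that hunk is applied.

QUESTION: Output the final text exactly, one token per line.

Answer: bggbq
ypdb
wcs
tfvg
wwjg

Derivation:
Hunk 1: at line 1 remove [jkl,skp] add [qpw,vntsb] -> 6 lines: bggbq ach qpw vntsb vsov wwjg
Hunk 2: at line 1 remove [ach,qpw] add [ypdb,dkld] -> 6 lines: bggbq ypdb dkld vntsb vsov wwjg
Hunk 3: at line 3 remove [vntsb,vsov] add [bcve,slf,tfvg] -> 7 lines: bggbq ypdb dkld bcve slf tfvg wwjg
Hunk 4: at line 3 remove [bcve,slf] add [isf] -> 6 lines: bggbq ypdb dkld isf tfvg wwjg
Hunk 5: at line 1 remove [dkld,isf] add [fkbln] -> 5 lines: bggbq ypdb fkbln tfvg wwjg
Hunk 6: at line 1 remove [fkbln] add [wcs] -> 5 lines: bggbq ypdb wcs tfvg wwjg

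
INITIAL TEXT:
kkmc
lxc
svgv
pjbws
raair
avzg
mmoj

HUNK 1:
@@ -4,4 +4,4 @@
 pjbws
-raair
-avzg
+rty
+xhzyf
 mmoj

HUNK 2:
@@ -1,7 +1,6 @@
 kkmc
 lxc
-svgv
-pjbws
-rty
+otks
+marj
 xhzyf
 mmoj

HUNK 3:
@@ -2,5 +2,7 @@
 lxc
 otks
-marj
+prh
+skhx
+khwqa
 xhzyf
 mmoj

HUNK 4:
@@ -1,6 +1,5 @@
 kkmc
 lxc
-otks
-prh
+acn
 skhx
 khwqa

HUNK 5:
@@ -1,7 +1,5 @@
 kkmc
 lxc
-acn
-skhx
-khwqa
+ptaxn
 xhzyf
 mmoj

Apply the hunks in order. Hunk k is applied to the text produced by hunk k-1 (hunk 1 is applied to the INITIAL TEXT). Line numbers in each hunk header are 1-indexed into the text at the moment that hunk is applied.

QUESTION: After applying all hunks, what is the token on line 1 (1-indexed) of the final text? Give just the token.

Answer: kkmc

Derivation:
Hunk 1: at line 4 remove [raair,avzg] add [rty,xhzyf] -> 7 lines: kkmc lxc svgv pjbws rty xhzyf mmoj
Hunk 2: at line 1 remove [svgv,pjbws,rty] add [otks,marj] -> 6 lines: kkmc lxc otks marj xhzyf mmoj
Hunk 3: at line 2 remove [marj] add [prh,skhx,khwqa] -> 8 lines: kkmc lxc otks prh skhx khwqa xhzyf mmoj
Hunk 4: at line 1 remove [otks,prh] add [acn] -> 7 lines: kkmc lxc acn skhx khwqa xhzyf mmoj
Hunk 5: at line 1 remove [acn,skhx,khwqa] add [ptaxn] -> 5 lines: kkmc lxc ptaxn xhzyf mmoj
Final line 1: kkmc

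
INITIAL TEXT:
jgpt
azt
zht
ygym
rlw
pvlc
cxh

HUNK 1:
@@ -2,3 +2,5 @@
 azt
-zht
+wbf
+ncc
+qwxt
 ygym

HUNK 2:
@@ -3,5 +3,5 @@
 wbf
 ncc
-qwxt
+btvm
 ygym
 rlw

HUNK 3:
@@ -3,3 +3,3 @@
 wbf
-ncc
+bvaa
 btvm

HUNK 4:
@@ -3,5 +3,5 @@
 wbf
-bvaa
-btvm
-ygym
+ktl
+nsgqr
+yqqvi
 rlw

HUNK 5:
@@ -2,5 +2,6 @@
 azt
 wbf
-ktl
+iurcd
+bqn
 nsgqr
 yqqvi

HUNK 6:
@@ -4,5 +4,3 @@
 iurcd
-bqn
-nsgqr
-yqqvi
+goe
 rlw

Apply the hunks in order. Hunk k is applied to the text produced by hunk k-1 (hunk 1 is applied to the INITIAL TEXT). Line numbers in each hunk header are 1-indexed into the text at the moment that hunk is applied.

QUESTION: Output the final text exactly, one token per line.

Answer: jgpt
azt
wbf
iurcd
goe
rlw
pvlc
cxh

Derivation:
Hunk 1: at line 2 remove [zht] add [wbf,ncc,qwxt] -> 9 lines: jgpt azt wbf ncc qwxt ygym rlw pvlc cxh
Hunk 2: at line 3 remove [qwxt] add [btvm] -> 9 lines: jgpt azt wbf ncc btvm ygym rlw pvlc cxh
Hunk 3: at line 3 remove [ncc] add [bvaa] -> 9 lines: jgpt azt wbf bvaa btvm ygym rlw pvlc cxh
Hunk 4: at line 3 remove [bvaa,btvm,ygym] add [ktl,nsgqr,yqqvi] -> 9 lines: jgpt azt wbf ktl nsgqr yqqvi rlw pvlc cxh
Hunk 5: at line 2 remove [ktl] add [iurcd,bqn] -> 10 lines: jgpt azt wbf iurcd bqn nsgqr yqqvi rlw pvlc cxh
Hunk 6: at line 4 remove [bqn,nsgqr,yqqvi] add [goe] -> 8 lines: jgpt azt wbf iurcd goe rlw pvlc cxh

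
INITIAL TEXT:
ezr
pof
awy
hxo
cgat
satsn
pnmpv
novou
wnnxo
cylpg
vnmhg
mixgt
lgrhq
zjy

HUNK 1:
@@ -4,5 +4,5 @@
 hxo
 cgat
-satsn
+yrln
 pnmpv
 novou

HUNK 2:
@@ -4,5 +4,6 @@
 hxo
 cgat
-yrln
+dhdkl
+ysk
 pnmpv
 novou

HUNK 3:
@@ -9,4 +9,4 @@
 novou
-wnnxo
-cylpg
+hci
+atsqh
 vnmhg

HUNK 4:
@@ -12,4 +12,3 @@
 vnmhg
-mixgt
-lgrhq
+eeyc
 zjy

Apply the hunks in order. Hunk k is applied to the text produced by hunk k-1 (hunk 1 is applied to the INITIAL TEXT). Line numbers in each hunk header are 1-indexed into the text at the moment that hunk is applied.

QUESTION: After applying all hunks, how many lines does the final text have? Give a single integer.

Answer: 14

Derivation:
Hunk 1: at line 4 remove [satsn] add [yrln] -> 14 lines: ezr pof awy hxo cgat yrln pnmpv novou wnnxo cylpg vnmhg mixgt lgrhq zjy
Hunk 2: at line 4 remove [yrln] add [dhdkl,ysk] -> 15 lines: ezr pof awy hxo cgat dhdkl ysk pnmpv novou wnnxo cylpg vnmhg mixgt lgrhq zjy
Hunk 3: at line 9 remove [wnnxo,cylpg] add [hci,atsqh] -> 15 lines: ezr pof awy hxo cgat dhdkl ysk pnmpv novou hci atsqh vnmhg mixgt lgrhq zjy
Hunk 4: at line 12 remove [mixgt,lgrhq] add [eeyc] -> 14 lines: ezr pof awy hxo cgat dhdkl ysk pnmpv novou hci atsqh vnmhg eeyc zjy
Final line count: 14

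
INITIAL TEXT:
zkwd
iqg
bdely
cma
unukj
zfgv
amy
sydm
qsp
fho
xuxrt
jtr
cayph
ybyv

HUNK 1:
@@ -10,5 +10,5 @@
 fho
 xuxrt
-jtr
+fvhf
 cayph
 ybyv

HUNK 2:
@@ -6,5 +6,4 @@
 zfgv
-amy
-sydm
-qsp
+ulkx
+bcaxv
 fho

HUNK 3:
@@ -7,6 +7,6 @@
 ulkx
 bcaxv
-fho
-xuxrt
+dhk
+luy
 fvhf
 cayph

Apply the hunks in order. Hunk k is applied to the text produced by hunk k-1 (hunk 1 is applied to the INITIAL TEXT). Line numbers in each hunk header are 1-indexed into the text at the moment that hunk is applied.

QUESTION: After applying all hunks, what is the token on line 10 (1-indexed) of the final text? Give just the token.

Answer: luy

Derivation:
Hunk 1: at line 10 remove [jtr] add [fvhf] -> 14 lines: zkwd iqg bdely cma unukj zfgv amy sydm qsp fho xuxrt fvhf cayph ybyv
Hunk 2: at line 6 remove [amy,sydm,qsp] add [ulkx,bcaxv] -> 13 lines: zkwd iqg bdely cma unukj zfgv ulkx bcaxv fho xuxrt fvhf cayph ybyv
Hunk 3: at line 7 remove [fho,xuxrt] add [dhk,luy] -> 13 lines: zkwd iqg bdely cma unukj zfgv ulkx bcaxv dhk luy fvhf cayph ybyv
Final line 10: luy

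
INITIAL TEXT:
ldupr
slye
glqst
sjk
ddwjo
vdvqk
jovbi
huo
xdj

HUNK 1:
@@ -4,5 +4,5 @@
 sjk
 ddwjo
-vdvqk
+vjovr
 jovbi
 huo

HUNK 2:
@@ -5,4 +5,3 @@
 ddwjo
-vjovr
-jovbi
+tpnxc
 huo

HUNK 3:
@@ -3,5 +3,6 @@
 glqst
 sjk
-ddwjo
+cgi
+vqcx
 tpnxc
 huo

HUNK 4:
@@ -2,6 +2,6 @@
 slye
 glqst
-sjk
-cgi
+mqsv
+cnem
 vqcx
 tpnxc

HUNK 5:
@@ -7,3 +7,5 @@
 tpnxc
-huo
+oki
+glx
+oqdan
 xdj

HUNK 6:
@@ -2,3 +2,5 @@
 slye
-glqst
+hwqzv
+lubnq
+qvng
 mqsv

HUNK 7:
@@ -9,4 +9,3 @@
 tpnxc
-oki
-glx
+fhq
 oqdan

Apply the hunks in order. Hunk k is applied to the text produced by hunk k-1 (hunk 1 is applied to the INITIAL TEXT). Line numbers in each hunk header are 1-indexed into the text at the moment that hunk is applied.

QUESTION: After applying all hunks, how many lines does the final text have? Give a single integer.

Hunk 1: at line 4 remove [vdvqk] add [vjovr] -> 9 lines: ldupr slye glqst sjk ddwjo vjovr jovbi huo xdj
Hunk 2: at line 5 remove [vjovr,jovbi] add [tpnxc] -> 8 lines: ldupr slye glqst sjk ddwjo tpnxc huo xdj
Hunk 3: at line 3 remove [ddwjo] add [cgi,vqcx] -> 9 lines: ldupr slye glqst sjk cgi vqcx tpnxc huo xdj
Hunk 4: at line 2 remove [sjk,cgi] add [mqsv,cnem] -> 9 lines: ldupr slye glqst mqsv cnem vqcx tpnxc huo xdj
Hunk 5: at line 7 remove [huo] add [oki,glx,oqdan] -> 11 lines: ldupr slye glqst mqsv cnem vqcx tpnxc oki glx oqdan xdj
Hunk 6: at line 2 remove [glqst] add [hwqzv,lubnq,qvng] -> 13 lines: ldupr slye hwqzv lubnq qvng mqsv cnem vqcx tpnxc oki glx oqdan xdj
Hunk 7: at line 9 remove [oki,glx] add [fhq] -> 12 lines: ldupr slye hwqzv lubnq qvng mqsv cnem vqcx tpnxc fhq oqdan xdj
Final line count: 12

Answer: 12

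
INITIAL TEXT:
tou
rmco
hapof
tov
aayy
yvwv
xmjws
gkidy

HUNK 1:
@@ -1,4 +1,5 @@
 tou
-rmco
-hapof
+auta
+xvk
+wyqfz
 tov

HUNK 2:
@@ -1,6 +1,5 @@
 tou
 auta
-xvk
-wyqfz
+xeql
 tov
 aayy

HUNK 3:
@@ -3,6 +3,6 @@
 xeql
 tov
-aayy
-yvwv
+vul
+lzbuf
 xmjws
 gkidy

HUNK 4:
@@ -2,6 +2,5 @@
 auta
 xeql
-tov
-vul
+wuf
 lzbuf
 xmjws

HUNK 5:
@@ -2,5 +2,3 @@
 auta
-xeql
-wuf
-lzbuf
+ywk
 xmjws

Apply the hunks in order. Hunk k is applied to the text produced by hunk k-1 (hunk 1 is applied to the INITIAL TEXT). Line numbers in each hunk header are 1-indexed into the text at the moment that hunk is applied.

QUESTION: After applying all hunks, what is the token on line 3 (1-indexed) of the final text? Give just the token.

Hunk 1: at line 1 remove [rmco,hapof] add [auta,xvk,wyqfz] -> 9 lines: tou auta xvk wyqfz tov aayy yvwv xmjws gkidy
Hunk 2: at line 1 remove [xvk,wyqfz] add [xeql] -> 8 lines: tou auta xeql tov aayy yvwv xmjws gkidy
Hunk 3: at line 3 remove [aayy,yvwv] add [vul,lzbuf] -> 8 lines: tou auta xeql tov vul lzbuf xmjws gkidy
Hunk 4: at line 2 remove [tov,vul] add [wuf] -> 7 lines: tou auta xeql wuf lzbuf xmjws gkidy
Hunk 5: at line 2 remove [xeql,wuf,lzbuf] add [ywk] -> 5 lines: tou auta ywk xmjws gkidy
Final line 3: ywk

Answer: ywk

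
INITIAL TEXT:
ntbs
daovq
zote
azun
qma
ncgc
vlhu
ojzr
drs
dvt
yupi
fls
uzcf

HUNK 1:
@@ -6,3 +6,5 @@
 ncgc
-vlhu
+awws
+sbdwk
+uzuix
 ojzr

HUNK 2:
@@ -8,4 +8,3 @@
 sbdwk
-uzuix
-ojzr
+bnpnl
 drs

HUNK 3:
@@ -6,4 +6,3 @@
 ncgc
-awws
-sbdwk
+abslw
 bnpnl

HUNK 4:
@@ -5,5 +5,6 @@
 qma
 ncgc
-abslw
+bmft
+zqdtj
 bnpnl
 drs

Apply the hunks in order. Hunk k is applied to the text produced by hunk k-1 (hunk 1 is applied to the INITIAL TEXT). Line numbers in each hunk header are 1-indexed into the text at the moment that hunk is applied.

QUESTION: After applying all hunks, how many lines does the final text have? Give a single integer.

Hunk 1: at line 6 remove [vlhu] add [awws,sbdwk,uzuix] -> 15 lines: ntbs daovq zote azun qma ncgc awws sbdwk uzuix ojzr drs dvt yupi fls uzcf
Hunk 2: at line 8 remove [uzuix,ojzr] add [bnpnl] -> 14 lines: ntbs daovq zote azun qma ncgc awws sbdwk bnpnl drs dvt yupi fls uzcf
Hunk 3: at line 6 remove [awws,sbdwk] add [abslw] -> 13 lines: ntbs daovq zote azun qma ncgc abslw bnpnl drs dvt yupi fls uzcf
Hunk 4: at line 5 remove [abslw] add [bmft,zqdtj] -> 14 lines: ntbs daovq zote azun qma ncgc bmft zqdtj bnpnl drs dvt yupi fls uzcf
Final line count: 14

Answer: 14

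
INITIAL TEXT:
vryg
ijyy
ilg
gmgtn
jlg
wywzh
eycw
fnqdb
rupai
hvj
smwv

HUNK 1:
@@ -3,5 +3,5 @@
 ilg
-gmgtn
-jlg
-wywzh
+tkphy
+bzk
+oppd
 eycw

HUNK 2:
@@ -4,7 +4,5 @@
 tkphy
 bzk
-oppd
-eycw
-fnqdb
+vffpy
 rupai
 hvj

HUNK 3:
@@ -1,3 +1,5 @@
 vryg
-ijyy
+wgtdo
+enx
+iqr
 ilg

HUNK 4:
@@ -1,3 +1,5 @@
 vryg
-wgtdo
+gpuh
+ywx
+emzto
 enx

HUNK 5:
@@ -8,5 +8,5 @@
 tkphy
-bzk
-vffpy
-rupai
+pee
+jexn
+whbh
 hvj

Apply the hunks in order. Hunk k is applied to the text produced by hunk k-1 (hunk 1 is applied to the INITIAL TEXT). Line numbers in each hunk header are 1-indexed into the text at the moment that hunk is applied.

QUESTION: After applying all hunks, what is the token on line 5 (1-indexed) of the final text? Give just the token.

Hunk 1: at line 3 remove [gmgtn,jlg,wywzh] add [tkphy,bzk,oppd] -> 11 lines: vryg ijyy ilg tkphy bzk oppd eycw fnqdb rupai hvj smwv
Hunk 2: at line 4 remove [oppd,eycw,fnqdb] add [vffpy] -> 9 lines: vryg ijyy ilg tkphy bzk vffpy rupai hvj smwv
Hunk 3: at line 1 remove [ijyy] add [wgtdo,enx,iqr] -> 11 lines: vryg wgtdo enx iqr ilg tkphy bzk vffpy rupai hvj smwv
Hunk 4: at line 1 remove [wgtdo] add [gpuh,ywx,emzto] -> 13 lines: vryg gpuh ywx emzto enx iqr ilg tkphy bzk vffpy rupai hvj smwv
Hunk 5: at line 8 remove [bzk,vffpy,rupai] add [pee,jexn,whbh] -> 13 lines: vryg gpuh ywx emzto enx iqr ilg tkphy pee jexn whbh hvj smwv
Final line 5: enx

Answer: enx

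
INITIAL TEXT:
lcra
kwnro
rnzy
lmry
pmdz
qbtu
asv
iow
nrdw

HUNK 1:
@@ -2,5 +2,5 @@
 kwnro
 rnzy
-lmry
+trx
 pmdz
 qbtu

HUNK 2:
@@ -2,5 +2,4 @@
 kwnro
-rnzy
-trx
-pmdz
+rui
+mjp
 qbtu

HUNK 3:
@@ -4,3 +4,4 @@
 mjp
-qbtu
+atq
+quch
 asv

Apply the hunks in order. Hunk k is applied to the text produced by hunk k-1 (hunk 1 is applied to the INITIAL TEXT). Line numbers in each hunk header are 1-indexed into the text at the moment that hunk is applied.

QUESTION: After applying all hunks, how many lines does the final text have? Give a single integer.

Hunk 1: at line 2 remove [lmry] add [trx] -> 9 lines: lcra kwnro rnzy trx pmdz qbtu asv iow nrdw
Hunk 2: at line 2 remove [rnzy,trx,pmdz] add [rui,mjp] -> 8 lines: lcra kwnro rui mjp qbtu asv iow nrdw
Hunk 3: at line 4 remove [qbtu] add [atq,quch] -> 9 lines: lcra kwnro rui mjp atq quch asv iow nrdw
Final line count: 9

Answer: 9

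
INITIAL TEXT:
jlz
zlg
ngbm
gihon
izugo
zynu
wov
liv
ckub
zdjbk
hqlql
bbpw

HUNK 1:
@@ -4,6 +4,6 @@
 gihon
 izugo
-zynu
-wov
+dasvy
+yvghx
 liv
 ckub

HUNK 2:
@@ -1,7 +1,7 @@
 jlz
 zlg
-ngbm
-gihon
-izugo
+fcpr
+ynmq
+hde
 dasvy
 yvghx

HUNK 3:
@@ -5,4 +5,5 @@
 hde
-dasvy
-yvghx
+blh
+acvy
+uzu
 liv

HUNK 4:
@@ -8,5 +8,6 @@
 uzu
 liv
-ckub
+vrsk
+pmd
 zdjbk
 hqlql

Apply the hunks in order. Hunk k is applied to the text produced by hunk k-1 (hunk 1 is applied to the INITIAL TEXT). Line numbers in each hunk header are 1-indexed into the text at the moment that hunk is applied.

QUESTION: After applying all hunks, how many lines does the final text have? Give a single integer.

Answer: 14

Derivation:
Hunk 1: at line 4 remove [zynu,wov] add [dasvy,yvghx] -> 12 lines: jlz zlg ngbm gihon izugo dasvy yvghx liv ckub zdjbk hqlql bbpw
Hunk 2: at line 1 remove [ngbm,gihon,izugo] add [fcpr,ynmq,hde] -> 12 lines: jlz zlg fcpr ynmq hde dasvy yvghx liv ckub zdjbk hqlql bbpw
Hunk 3: at line 5 remove [dasvy,yvghx] add [blh,acvy,uzu] -> 13 lines: jlz zlg fcpr ynmq hde blh acvy uzu liv ckub zdjbk hqlql bbpw
Hunk 4: at line 8 remove [ckub] add [vrsk,pmd] -> 14 lines: jlz zlg fcpr ynmq hde blh acvy uzu liv vrsk pmd zdjbk hqlql bbpw
Final line count: 14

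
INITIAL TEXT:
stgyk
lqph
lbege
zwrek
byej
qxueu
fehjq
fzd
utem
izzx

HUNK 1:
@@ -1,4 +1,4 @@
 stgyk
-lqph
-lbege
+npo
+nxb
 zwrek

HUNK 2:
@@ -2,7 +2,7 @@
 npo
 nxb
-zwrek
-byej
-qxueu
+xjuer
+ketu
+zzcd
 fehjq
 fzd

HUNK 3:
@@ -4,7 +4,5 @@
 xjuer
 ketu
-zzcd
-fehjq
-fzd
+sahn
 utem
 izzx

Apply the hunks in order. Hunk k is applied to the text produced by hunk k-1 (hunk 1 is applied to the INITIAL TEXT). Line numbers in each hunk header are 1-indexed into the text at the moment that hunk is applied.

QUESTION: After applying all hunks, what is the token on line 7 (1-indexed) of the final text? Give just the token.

Answer: utem

Derivation:
Hunk 1: at line 1 remove [lqph,lbege] add [npo,nxb] -> 10 lines: stgyk npo nxb zwrek byej qxueu fehjq fzd utem izzx
Hunk 2: at line 2 remove [zwrek,byej,qxueu] add [xjuer,ketu,zzcd] -> 10 lines: stgyk npo nxb xjuer ketu zzcd fehjq fzd utem izzx
Hunk 3: at line 4 remove [zzcd,fehjq,fzd] add [sahn] -> 8 lines: stgyk npo nxb xjuer ketu sahn utem izzx
Final line 7: utem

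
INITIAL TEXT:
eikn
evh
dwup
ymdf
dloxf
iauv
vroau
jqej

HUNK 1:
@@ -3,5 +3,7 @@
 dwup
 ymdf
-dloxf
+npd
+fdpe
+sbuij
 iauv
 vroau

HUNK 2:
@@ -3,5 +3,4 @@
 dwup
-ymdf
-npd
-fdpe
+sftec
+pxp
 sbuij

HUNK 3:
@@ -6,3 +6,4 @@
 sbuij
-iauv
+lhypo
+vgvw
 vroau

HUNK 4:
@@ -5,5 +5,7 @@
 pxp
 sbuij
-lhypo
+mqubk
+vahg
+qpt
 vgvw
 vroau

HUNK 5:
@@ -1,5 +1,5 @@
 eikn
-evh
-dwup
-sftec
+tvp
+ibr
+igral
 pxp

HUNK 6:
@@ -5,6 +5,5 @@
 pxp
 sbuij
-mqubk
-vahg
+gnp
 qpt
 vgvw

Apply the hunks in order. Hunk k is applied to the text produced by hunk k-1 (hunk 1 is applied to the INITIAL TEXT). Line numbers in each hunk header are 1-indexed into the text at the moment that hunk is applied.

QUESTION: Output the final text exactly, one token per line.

Hunk 1: at line 3 remove [dloxf] add [npd,fdpe,sbuij] -> 10 lines: eikn evh dwup ymdf npd fdpe sbuij iauv vroau jqej
Hunk 2: at line 3 remove [ymdf,npd,fdpe] add [sftec,pxp] -> 9 lines: eikn evh dwup sftec pxp sbuij iauv vroau jqej
Hunk 3: at line 6 remove [iauv] add [lhypo,vgvw] -> 10 lines: eikn evh dwup sftec pxp sbuij lhypo vgvw vroau jqej
Hunk 4: at line 5 remove [lhypo] add [mqubk,vahg,qpt] -> 12 lines: eikn evh dwup sftec pxp sbuij mqubk vahg qpt vgvw vroau jqej
Hunk 5: at line 1 remove [evh,dwup,sftec] add [tvp,ibr,igral] -> 12 lines: eikn tvp ibr igral pxp sbuij mqubk vahg qpt vgvw vroau jqej
Hunk 6: at line 5 remove [mqubk,vahg] add [gnp] -> 11 lines: eikn tvp ibr igral pxp sbuij gnp qpt vgvw vroau jqej

Answer: eikn
tvp
ibr
igral
pxp
sbuij
gnp
qpt
vgvw
vroau
jqej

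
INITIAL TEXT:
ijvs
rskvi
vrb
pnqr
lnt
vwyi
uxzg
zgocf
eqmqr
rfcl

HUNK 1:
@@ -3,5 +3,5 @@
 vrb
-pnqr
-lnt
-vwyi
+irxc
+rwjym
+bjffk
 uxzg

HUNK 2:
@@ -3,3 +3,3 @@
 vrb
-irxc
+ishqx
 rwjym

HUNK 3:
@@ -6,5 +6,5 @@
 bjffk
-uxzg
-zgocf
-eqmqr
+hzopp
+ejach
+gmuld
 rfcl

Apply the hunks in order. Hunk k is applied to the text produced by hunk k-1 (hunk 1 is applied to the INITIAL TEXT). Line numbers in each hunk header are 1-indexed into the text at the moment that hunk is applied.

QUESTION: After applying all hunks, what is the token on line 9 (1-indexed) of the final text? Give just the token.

Hunk 1: at line 3 remove [pnqr,lnt,vwyi] add [irxc,rwjym,bjffk] -> 10 lines: ijvs rskvi vrb irxc rwjym bjffk uxzg zgocf eqmqr rfcl
Hunk 2: at line 3 remove [irxc] add [ishqx] -> 10 lines: ijvs rskvi vrb ishqx rwjym bjffk uxzg zgocf eqmqr rfcl
Hunk 3: at line 6 remove [uxzg,zgocf,eqmqr] add [hzopp,ejach,gmuld] -> 10 lines: ijvs rskvi vrb ishqx rwjym bjffk hzopp ejach gmuld rfcl
Final line 9: gmuld

Answer: gmuld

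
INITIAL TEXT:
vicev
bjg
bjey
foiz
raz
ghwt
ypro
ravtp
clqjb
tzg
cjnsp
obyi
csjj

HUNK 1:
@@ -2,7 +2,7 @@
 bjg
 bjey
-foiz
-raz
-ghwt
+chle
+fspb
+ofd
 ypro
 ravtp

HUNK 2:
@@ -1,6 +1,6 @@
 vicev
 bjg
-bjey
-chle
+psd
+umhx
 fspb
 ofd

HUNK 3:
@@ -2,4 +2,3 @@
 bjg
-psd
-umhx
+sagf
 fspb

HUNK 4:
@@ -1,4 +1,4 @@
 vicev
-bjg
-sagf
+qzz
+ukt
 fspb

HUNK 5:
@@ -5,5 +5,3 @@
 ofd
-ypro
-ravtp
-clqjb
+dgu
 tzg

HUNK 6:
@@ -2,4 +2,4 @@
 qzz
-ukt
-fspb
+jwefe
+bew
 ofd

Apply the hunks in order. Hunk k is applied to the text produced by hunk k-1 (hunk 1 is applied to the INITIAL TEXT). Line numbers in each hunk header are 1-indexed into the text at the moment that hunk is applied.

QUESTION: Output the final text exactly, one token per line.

Hunk 1: at line 2 remove [foiz,raz,ghwt] add [chle,fspb,ofd] -> 13 lines: vicev bjg bjey chle fspb ofd ypro ravtp clqjb tzg cjnsp obyi csjj
Hunk 2: at line 1 remove [bjey,chle] add [psd,umhx] -> 13 lines: vicev bjg psd umhx fspb ofd ypro ravtp clqjb tzg cjnsp obyi csjj
Hunk 3: at line 2 remove [psd,umhx] add [sagf] -> 12 lines: vicev bjg sagf fspb ofd ypro ravtp clqjb tzg cjnsp obyi csjj
Hunk 4: at line 1 remove [bjg,sagf] add [qzz,ukt] -> 12 lines: vicev qzz ukt fspb ofd ypro ravtp clqjb tzg cjnsp obyi csjj
Hunk 5: at line 5 remove [ypro,ravtp,clqjb] add [dgu] -> 10 lines: vicev qzz ukt fspb ofd dgu tzg cjnsp obyi csjj
Hunk 6: at line 2 remove [ukt,fspb] add [jwefe,bew] -> 10 lines: vicev qzz jwefe bew ofd dgu tzg cjnsp obyi csjj

Answer: vicev
qzz
jwefe
bew
ofd
dgu
tzg
cjnsp
obyi
csjj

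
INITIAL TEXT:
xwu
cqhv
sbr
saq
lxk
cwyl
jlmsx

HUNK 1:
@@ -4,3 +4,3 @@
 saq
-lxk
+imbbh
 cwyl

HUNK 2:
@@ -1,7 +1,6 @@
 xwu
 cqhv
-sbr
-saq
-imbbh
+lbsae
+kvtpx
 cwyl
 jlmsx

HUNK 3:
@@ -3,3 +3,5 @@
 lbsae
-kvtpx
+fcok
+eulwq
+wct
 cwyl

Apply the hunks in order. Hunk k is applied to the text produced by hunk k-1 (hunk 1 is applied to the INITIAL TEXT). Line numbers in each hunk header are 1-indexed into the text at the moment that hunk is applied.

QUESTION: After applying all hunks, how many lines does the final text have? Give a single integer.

Hunk 1: at line 4 remove [lxk] add [imbbh] -> 7 lines: xwu cqhv sbr saq imbbh cwyl jlmsx
Hunk 2: at line 1 remove [sbr,saq,imbbh] add [lbsae,kvtpx] -> 6 lines: xwu cqhv lbsae kvtpx cwyl jlmsx
Hunk 3: at line 3 remove [kvtpx] add [fcok,eulwq,wct] -> 8 lines: xwu cqhv lbsae fcok eulwq wct cwyl jlmsx
Final line count: 8

Answer: 8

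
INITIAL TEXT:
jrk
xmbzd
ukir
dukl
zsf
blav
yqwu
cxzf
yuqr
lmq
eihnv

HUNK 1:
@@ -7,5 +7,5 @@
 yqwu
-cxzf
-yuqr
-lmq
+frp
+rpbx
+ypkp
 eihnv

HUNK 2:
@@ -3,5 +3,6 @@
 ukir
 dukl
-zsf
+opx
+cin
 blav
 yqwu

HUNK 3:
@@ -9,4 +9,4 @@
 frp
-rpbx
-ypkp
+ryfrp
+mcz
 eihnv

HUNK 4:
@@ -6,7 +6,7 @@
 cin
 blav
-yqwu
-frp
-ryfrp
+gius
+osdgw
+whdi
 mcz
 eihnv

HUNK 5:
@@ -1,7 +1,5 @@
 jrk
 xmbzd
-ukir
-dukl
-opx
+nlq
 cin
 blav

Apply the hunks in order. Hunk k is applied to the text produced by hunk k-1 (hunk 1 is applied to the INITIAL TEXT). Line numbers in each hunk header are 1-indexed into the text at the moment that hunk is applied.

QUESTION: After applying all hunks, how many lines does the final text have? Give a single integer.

Hunk 1: at line 7 remove [cxzf,yuqr,lmq] add [frp,rpbx,ypkp] -> 11 lines: jrk xmbzd ukir dukl zsf blav yqwu frp rpbx ypkp eihnv
Hunk 2: at line 3 remove [zsf] add [opx,cin] -> 12 lines: jrk xmbzd ukir dukl opx cin blav yqwu frp rpbx ypkp eihnv
Hunk 3: at line 9 remove [rpbx,ypkp] add [ryfrp,mcz] -> 12 lines: jrk xmbzd ukir dukl opx cin blav yqwu frp ryfrp mcz eihnv
Hunk 4: at line 6 remove [yqwu,frp,ryfrp] add [gius,osdgw,whdi] -> 12 lines: jrk xmbzd ukir dukl opx cin blav gius osdgw whdi mcz eihnv
Hunk 5: at line 1 remove [ukir,dukl,opx] add [nlq] -> 10 lines: jrk xmbzd nlq cin blav gius osdgw whdi mcz eihnv
Final line count: 10

Answer: 10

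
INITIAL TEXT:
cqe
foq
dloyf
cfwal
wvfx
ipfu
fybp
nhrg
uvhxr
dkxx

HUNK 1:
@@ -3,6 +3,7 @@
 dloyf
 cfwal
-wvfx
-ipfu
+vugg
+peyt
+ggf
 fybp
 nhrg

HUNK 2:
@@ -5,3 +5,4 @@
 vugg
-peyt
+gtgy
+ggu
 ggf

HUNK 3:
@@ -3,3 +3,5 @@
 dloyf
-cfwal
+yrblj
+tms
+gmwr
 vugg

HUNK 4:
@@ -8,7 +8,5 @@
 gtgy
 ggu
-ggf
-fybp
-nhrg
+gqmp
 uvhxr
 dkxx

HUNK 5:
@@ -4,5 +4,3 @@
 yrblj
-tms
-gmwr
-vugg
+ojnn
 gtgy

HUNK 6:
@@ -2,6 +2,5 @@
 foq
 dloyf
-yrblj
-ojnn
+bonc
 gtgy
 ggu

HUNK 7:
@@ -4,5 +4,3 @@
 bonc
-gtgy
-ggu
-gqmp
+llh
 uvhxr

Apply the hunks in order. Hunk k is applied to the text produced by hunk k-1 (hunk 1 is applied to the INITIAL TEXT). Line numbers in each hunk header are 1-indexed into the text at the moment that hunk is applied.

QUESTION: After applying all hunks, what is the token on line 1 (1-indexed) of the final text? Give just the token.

Hunk 1: at line 3 remove [wvfx,ipfu] add [vugg,peyt,ggf] -> 11 lines: cqe foq dloyf cfwal vugg peyt ggf fybp nhrg uvhxr dkxx
Hunk 2: at line 5 remove [peyt] add [gtgy,ggu] -> 12 lines: cqe foq dloyf cfwal vugg gtgy ggu ggf fybp nhrg uvhxr dkxx
Hunk 3: at line 3 remove [cfwal] add [yrblj,tms,gmwr] -> 14 lines: cqe foq dloyf yrblj tms gmwr vugg gtgy ggu ggf fybp nhrg uvhxr dkxx
Hunk 4: at line 8 remove [ggf,fybp,nhrg] add [gqmp] -> 12 lines: cqe foq dloyf yrblj tms gmwr vugg gtgy ggu gqmp uvhxr dkxx
Hunk 5: at line 4 remove [tms,gmwr,vugg] add [ojnn] -> 10 lines: cqe foq dloyf yrblj ojnn gtgy ggu gqmp uvhxr dkxx
Hunk 6: at line 2 remove [yrblj,ojnn] add [bonc] -> 9 lines: cqe foq dloyf bonc gtgy ggu gqmp uvhxr dkxx
Hunk 7: at line 4 remove [gtgy,ggu,gqmp] add [llh] -> 7 lines: cqe foq dloyf bonc llh uvhxr dkxx
Final line 1: cqe

Answer: cqe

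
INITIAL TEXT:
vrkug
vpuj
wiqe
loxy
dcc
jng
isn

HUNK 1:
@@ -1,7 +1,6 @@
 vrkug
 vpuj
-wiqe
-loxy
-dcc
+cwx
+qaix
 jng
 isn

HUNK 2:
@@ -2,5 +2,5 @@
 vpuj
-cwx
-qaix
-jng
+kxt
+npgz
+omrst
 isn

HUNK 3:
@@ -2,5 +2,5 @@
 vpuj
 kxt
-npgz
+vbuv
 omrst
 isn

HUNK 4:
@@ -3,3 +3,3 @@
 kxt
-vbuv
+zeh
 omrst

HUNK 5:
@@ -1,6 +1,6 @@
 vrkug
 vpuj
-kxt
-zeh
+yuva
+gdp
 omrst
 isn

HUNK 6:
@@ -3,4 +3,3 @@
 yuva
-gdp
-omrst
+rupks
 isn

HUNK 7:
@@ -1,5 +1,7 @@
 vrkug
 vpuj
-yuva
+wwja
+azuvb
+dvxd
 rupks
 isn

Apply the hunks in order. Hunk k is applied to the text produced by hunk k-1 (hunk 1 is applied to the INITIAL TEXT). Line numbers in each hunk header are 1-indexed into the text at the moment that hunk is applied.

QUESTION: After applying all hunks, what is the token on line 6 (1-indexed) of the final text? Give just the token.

Hunk 1: at line 1 remove [wiqe,loxy,dcc] add [cwx,qaix] -> 6 lines: vrkug vpuj cwx qaix jng isn
Hunk 2: at line 2 remove [cwx,qaix,jng] add [kxt,npgz,omrst] -> 6 lines: vrkug vpuj kxt npgz omrst isn
Hunk 3: at line 2 remove [npgz] add [vbuv] -> 6 lines: vrkug vpuj kxt vbuv omrst isn
Hunk 4: at line 3 remove [vbuv] add [zeh] -> 6 lines: vrkug vpuj kxt zeh omrst isn
Hunk 5: at line 1 remove [kxt,zeh] add [yuva,gdp] -> 6 lines: vrkug vpuj yuva gdp omrst isn
Hunk 6: at line 3 remove [gdp,omrst] add [rupks] -> 5 lines: vrkug vpuj yuva rupks isn
Hunk 7: at line 1 remove [yuva] add [wwja,azuvb,dvxd] -> 7 lines: vrkug vpuj wwja azuvb dvxd rupks isn
Final line 6: rupks

Answer: rupks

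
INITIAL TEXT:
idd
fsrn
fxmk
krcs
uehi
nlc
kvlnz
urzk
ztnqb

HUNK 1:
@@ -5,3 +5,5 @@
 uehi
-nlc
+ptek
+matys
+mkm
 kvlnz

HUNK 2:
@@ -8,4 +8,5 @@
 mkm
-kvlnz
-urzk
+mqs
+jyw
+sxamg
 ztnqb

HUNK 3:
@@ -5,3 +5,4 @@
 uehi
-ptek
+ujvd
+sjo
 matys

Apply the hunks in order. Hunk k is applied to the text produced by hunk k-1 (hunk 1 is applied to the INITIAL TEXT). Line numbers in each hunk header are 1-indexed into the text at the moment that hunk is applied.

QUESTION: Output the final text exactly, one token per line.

Answer: idd
fsrn
fxmk
krcs
uehi
ujvd
sjo
matys
mkm
mqs
jyw
sxamg
ztnqb

Derivation:
Hunk 1: at line 5 remove [nlc] add [ptek,matys,mkm] -> 11 lines: idd fsrn fxmk krcs uehi ptek matys mkm kvlnz urzk ztnqb
Hunk 2: at line 8 remove [kvlnz,urzk] add [mqs,jyw,sxamg] -> 12 lines: idd fsrn fxmk krcs uehi ptek matys mkm mqs jyw sxamg ztnqb
Hunk 3: at line 5 remove [ptek] add [ujvd,sjo] -> 13 lines: idd fsrn fxmk krcs uehi ujvd sjo matys mkm mqs jyw sxamg ztnqb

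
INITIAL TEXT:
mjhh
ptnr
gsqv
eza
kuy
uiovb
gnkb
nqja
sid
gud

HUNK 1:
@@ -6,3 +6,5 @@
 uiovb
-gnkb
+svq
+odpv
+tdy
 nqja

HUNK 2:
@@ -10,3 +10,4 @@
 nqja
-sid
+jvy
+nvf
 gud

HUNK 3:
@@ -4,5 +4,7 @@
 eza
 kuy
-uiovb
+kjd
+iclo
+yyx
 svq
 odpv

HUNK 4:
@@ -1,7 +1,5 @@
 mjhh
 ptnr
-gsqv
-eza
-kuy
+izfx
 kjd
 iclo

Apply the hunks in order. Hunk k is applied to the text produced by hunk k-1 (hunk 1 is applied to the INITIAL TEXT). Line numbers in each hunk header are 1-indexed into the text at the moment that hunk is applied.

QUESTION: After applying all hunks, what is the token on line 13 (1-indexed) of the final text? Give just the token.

Answer: gud

Derivation:
Hunk 1: at line 6 remove [gnkb] add [svq,odpv,tdy] -> 12 lines: mjhh ptnr gsqv eza kuy uiovb svq odpv tdy nqja sid gud
Hunk 2: at line 10 remove [sid] add [jvy,nvf] -> 13 lines: mjhh ptnr gsqv eza kuy uiovb svq odpv tdy nqja jvy nvf gud
Hunk 3: at line 4 remove [uiovb] add [kjd,iclo,yyx] -> 15 lines: mjhh ptnr gsqv eza kuy kjd iclo yyx svq odpv tdy nqja jvy nvf gud
Hunk 4: at line 1 remove [gsqv,eza,kuy] add [izfx] -> 13 lines: mjhh ptnr izfx kjd iclo yyx svq odpv tdy nqja jvy nvf gud
Final line 13: gud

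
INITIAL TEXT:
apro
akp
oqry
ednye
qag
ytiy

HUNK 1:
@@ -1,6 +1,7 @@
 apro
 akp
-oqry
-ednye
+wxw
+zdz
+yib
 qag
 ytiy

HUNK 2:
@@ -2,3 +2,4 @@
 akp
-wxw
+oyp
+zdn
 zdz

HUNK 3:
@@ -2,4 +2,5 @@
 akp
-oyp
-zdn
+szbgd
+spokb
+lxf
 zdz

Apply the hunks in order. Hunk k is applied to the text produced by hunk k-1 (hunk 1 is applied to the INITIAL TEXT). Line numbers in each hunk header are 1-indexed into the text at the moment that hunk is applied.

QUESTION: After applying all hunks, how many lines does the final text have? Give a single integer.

Answer: 9

Derivation:
Hunk 1: at line 1 remove [oqry,ednye] add [wxw,zdz,yib] -> 7 lines: apro akp wxw zdz yib qag ytiy
Hunk 2: at line 2 remove [wxw] add [oyp,zdn] -> 8 lines: apro akp oyp zdn zdz yib qag ytiy
Hunk 3: at line 2 remove [oyp,zdn] add [szbgd,spokb,lxf] -> 9 lines: apro akp szbgd spokb lxf zdz yib qag ytiy
Final line count: 9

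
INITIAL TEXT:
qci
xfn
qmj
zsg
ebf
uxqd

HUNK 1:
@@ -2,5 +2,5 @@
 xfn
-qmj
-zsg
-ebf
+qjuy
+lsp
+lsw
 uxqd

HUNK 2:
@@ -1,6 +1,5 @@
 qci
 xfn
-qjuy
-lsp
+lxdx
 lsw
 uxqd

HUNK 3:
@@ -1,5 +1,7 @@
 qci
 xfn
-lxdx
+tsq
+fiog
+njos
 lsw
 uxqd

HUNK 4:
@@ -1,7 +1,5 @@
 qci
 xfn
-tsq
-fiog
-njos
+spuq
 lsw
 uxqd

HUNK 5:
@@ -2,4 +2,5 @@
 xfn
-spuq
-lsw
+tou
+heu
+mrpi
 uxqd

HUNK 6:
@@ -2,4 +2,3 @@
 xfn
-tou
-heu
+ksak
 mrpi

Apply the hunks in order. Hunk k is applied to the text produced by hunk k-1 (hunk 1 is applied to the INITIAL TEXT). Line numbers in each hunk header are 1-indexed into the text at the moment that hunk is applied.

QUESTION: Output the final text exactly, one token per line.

Answer: qci
xfn
ksak
mrpi
uxqd

Derivation:
Hunk 1: at line 2 remove [qmj,zsg,ebf] add [qjuy,lsp,lsw] -> 6 lines: qci xfn qjuy lsp lsw uxqd
Hunk 2: at line 1 remove [qjuy,lsp] add [lxdx] -> 5 lines: qci xfn lxdx lsw uxqd
Hunk 3: at line 1 remove [lxdx] add [tsq,fiog,njos] -> 7 lines: qci xfn tsq fiog njos lsw uxqd
Hunk 4: at line 1 remove [tsq,fiog,njos] add [spuq] -> 5 lines: qci xfn spuq lsw uxqd
Hunk 5: at line 2 remove [spuq,lsw] add [tou,heu,mrpi] -> 6 lines: qci xfn tou heu mrpi uxqd
Hunk 6: at line 2 remove [tou,heu] add [ksak] -> 5 lines: qci xfn ksak mrpi uxqd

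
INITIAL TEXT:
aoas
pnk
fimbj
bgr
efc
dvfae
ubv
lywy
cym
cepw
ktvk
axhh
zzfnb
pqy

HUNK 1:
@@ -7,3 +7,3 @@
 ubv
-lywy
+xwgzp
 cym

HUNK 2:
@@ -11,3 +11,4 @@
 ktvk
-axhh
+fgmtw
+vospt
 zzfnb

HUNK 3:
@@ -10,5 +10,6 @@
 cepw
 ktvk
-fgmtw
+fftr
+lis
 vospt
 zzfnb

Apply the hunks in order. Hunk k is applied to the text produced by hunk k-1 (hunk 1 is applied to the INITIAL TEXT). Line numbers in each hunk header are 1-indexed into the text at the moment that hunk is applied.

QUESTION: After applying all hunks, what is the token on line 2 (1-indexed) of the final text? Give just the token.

Answer: pnk

Derivation:
Hunk 1: at line 7 remove [lywy] add [xwgzp] -> 14 lines: aoas pnk fimbj bgr efc dvfae ubv xwgzp cym cepw ktvk axhh zzfnb pqy
Hunk 2: at line 11 remove [axhh] add [fgmtw,vospt] -> 15 lines: aoas pnk fimbj bgr efc dvfae ubv xwgzp cym cepw ktvk fgmtw vospt zzfnb pqy
Hunk 3: at line 10 remove [fgmtw] add [fftr,lis] -> 16 lines: aoas pnk fimbj bgr efc dvfae ubv xwgzp cym cepw ktvk fftr lis vospt zzfnb pqy
Final line 2: pnk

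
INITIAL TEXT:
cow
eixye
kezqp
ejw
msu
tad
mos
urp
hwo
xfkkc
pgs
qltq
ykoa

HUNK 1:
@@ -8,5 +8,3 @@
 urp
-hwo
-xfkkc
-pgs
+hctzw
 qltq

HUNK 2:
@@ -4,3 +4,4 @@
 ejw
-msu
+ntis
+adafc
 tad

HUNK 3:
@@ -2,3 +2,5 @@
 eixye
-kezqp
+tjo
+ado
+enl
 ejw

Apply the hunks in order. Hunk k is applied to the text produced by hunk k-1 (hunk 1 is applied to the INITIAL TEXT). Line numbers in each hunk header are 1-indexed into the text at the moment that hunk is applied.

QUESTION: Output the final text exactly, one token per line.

Answer: cow
eixye
tjo
ado
enl
ejw
ntis
adafc
tad
mos
urp
hctzw
qltq
ykoa

Derivation:
Hunk 1: at line 8 remove [hwo,xfkkc,pgs] add [hctzw] -> 11 lines: cow eixye kezqp ejw msu tad mos urp hctzw qltq ykoa
Hunk 2: at line 4 remove [msu] add [ntis,adafc] -> 12 lines: cow eixye kezqp ejw ntis adafc tad mos urp hctzw qltq ykoa
Hunk 3: at line 2 remove [kezqp] add [tjo,ado,enl] -> 14 lines: cow eixye tjo ado enl ejw ntis adafc tad mos urp hctzw qltq ykoa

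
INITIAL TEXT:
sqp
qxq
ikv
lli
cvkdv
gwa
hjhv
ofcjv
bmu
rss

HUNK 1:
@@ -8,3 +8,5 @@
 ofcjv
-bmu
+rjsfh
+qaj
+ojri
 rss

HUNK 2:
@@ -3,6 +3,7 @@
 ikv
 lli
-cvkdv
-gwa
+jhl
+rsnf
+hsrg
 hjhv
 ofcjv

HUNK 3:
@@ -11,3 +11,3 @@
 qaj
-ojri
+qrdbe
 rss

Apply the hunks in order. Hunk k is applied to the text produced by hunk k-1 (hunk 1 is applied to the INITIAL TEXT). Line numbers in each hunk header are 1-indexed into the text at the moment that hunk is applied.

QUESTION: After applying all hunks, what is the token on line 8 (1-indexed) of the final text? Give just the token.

Answer: hjhv

Derivation:
Hunk 1: at line 8 remove [bmu] add [rjsfh,qaj,ojri] -> 12 lines: sqp qxq ikv lli cvkdv gwa hjhv ofcjv rjsfh qaj ojri rss
Hunk 2: at line 3 remove [cvkdv,gwa] add [jhl,rsnf,hsrg] -> 13 lines: sqp qxq ikv lli jhl rsnf hsrg hjhv ofcjv rjsfh qaj ojri rss
Hunk 3: at line 11 remove [ojri] add [qrdbe] -> 13 lines: sqp qxq ikv lli jhl rsnf hsrg hjhv ofcjv rjsfh qaj qrdbe rss
Final line 8: hjhv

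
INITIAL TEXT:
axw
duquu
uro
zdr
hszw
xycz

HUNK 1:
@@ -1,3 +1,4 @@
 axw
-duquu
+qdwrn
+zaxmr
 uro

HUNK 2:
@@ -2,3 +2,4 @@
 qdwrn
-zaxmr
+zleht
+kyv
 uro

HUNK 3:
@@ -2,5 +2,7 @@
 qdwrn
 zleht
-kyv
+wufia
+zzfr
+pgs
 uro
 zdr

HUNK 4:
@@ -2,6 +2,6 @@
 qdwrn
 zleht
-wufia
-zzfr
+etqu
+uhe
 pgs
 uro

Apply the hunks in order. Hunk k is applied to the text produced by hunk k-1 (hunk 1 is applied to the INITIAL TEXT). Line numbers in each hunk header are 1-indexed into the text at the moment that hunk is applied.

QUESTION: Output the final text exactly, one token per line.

Answer: axw
qdwrn
zleht
etqu
uhe
pgs
uro
zdr
hszw
xycz

Derivation:
Hunk 1: at line 1 remove [duquu] add [qdwrn,zaxmr] -> 7 lines: axw qdwrn zaxmr uro zdr hszw xycz
Hunk 2: at line 2 remove [zaxmr] add [zleht,kyv] -> 8 lines: axw qdwrn zleht kyv uro zdr hszw xycz
Hunk 3: at line 2 remove [kyv] add [wufia,zzfr,pgs] -> 10 lines: axw qdwrn zleht wufia zzfr pgs uro zdr hszw xycz
Hunk 4: at line 2 remove [wufia,zzfr] add [etqu,uhe] -> 10 lines: axw qdwrn zleht etqu uhe pgs uro zdr hszw xycz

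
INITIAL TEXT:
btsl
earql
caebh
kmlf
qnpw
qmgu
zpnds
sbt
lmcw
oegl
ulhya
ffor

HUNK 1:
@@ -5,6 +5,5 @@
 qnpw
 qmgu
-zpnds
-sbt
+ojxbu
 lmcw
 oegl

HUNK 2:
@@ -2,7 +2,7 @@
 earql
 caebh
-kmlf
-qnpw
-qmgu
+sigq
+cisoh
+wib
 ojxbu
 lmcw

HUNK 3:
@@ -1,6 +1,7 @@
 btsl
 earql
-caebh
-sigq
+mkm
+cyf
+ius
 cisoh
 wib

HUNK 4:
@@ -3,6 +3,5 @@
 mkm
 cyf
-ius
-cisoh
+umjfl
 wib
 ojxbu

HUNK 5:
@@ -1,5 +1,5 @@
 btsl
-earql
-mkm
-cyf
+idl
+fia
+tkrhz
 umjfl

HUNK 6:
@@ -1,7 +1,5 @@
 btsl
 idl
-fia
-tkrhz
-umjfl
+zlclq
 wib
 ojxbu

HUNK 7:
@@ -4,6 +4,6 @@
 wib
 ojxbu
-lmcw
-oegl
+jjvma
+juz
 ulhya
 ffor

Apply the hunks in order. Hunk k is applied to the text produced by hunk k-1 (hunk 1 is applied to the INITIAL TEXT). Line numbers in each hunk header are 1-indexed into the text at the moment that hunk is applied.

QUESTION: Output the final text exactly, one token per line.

Hunk 1: at line 5 remove [zpnds,sbt] add [ojxbu] -> 11 lines: btsl earql caebh kmlf qnpw qmgu ojxbu lmcw oegl ulhya ffor
Hunk 2: at line 2 remove [kmlf,qnpw,qmgu] add [sigq,cisoh,wib] -> 11 lines: btsl earql caebh sigq cisoh wib ojxbu lmcw oegl ulhya ffor
Hunk 3: at line 1 remove [caebh,sigq] add [mkm,cyf,ius] -> 12 lines: btsl earql mkm cyf ius cisoh wib ojxbu lmcw oegl ulhya ffor
Hunk 4: at line 3 remove [ius,cisoh] add [umjfl] -> 11 lines: btsl earql mkm cyf umjfl wib ojxbu lmcw oegl ulhya ffor
Hunk 5: at line 1 remove [earql,mkm,cyf] add [idl,fia,tkrhz] -> 11 lines: btsl idl fia tkrhz umjfl wib ojxbu lmcw oegl ulhya ffor
Hunk 6: at line 1 remove [fia,tkrhz,umjfl] add [zlclq] -> 9 lines: btsl idl zlclq wib ojxbu lmcw oegl ulhya ffor
Hunk 7: at line 4 remove [lmcw,oegl] add [jjvma,juz] -> 9 lines: btsl idl zlclq wib ojxbu jjvma juz ulhya ffor

Answer: btsl
idl
zlclq
wib
ojxbu
jjvma
juz
ulhya
ffor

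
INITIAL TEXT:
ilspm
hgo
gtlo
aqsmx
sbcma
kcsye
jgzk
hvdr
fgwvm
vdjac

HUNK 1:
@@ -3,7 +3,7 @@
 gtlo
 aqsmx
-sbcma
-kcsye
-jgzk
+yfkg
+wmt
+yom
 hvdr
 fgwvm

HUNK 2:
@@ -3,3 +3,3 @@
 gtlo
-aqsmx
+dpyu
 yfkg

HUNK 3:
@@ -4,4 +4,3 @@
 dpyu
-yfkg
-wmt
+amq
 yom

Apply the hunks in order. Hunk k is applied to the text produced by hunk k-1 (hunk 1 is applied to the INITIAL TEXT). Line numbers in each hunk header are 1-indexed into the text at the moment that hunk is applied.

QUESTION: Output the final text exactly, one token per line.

Hunk 1: at line 3 remove [sbcma,kcsye,jgzk] add [yfkg,wmt,yom] -> 10 lines: ilspm hgo gtlo aqsmx yfkg wmt yom hvdr fgwvm vdjac
Hunk 2: at line 3 remove [aqsmx] add [dpyu] -> 10 lines: ilspm hgo gtlo dpyu yfkg wmt yom hvdr fgwvm vdjac
Hunk 3: at line 4 remove [yfkg,wmt] add [amq] -> 9 lines: ilspm hgo gtlo dpyu amq yom hvdr fgwvm vdjac

Answer: ilspm
hgo
gtlo
dpyu
amq
yom
hvdr
fgwvm
vdjac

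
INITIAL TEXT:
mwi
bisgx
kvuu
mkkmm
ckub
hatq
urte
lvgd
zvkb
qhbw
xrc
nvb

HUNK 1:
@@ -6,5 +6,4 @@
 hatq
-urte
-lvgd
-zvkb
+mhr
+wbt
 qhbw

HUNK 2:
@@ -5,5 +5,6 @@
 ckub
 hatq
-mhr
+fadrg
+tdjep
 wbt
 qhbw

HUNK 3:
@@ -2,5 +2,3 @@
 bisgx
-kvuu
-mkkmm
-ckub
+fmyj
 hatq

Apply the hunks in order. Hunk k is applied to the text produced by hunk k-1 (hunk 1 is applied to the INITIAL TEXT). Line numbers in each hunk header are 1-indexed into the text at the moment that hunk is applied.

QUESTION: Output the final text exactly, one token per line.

Answer: mwi
bisgx
fmyj
hatq
fadrg
tdjep
wbt
qhbw
xrc
nvb

Derivation:
Hunk 1: at line 6 remove [urte,lvgd,zvkb] add [mhr,wbt] -> 11 lines: mwi bisgx kvuu mkkmm ckub hatq mhr wbt qhbw xrc nvb
Hunk 2: at line 5 remove [mhr] add [fadrg,tdjep] -> 12 lines: mwi bisgx kvuu mkkmm ckub hatq fadrg tdjep wbt qhbw xrc nvb
Hunk 3: at line 2 remove [kvuu,mkkmm,ckub] add [fmyj] -> 10 lines: mwi bisgx fmyj hatq fadrg tdjep wbt qhbw xrc nvb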